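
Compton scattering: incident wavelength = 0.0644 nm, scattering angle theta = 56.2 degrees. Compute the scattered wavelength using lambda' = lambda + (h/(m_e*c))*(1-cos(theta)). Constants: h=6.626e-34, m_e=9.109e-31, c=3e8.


Compton wavelength: h/(m_e*c) = 2.4247e-12 m
d_lambda = 2.4247e-12 * (1 - cos(56.2 deg))
= 2.4247e-12 * 0.443704
= 1.0759e-12 m = 0.001076 nm
lambda' = 0.0644 + 0.001076
= 0.065476 nm

0.065476


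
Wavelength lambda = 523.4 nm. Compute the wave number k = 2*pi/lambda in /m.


k = 2 * pi / lambda
= 6.2832 / (523.4e-9)
= 6.2832 / 5.2340e-07
= 1.2005e+07 /m

1.2005e+07


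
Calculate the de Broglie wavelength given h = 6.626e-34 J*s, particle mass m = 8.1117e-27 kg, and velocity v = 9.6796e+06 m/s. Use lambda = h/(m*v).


lambda = h / (m * v)
= 6.626e-34 / (8.1117e-27 * 9.6796e+06)
= 6.626e-34 / 7.8518e-20
= 8.4388e-15 m

8.4388e-15


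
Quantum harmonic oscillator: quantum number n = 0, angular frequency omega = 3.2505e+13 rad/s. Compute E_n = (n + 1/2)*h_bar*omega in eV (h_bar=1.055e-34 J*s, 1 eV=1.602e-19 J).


E = (n + 1/2) * h_bar * omega
= (0 + 0.5) * 1.055e-34 * 3.2505e+13
= 0.5 * 3.4293e-21
= 1.7146e-21 J
= 0.0107 eV

0.0107


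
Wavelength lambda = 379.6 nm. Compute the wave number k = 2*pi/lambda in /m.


k = 2 * pi / lambda
= 6.2832 / (379.6e-9)
= 6.2832 / 3.7960e-07
= 1.6552e+07 /m

1.6552e+07


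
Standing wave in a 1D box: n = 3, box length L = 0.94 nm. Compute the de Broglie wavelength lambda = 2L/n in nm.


lambda = 2L / n
= 2 * 0.94 / 3
= 1.88 / 3
= 0.6267 nm

0.6267


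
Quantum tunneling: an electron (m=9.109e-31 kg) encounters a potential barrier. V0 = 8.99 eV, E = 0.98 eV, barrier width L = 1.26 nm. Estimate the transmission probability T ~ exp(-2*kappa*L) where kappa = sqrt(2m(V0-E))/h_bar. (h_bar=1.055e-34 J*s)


V0 - E = 8.01 eV = 1.2832e-18 J
kappa = sqrt(2 * m * (V0-E)) / h_bar
= sqrt(2 * 9.109e-31 * 1.2832e-18) / 1.055e-34
= 1.4493e+10 /m
2*kappa*L = 2 * 1.4493e+10 * 1.26e-9
= 36.5213
T = exp(-36.5213) = 1.377245e-16

1.377245e-16


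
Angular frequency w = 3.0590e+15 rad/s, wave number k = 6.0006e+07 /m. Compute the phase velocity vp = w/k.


vp = w / k
= 3.0590e+15 / 6.0006e+07
= 5.0978e+07 m/s

5.0978e+07


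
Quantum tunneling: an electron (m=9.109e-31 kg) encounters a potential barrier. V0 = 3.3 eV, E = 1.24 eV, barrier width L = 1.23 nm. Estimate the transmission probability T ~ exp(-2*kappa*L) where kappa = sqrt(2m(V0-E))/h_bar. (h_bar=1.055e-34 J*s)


V0 - E = 2.06 eV = 3.3001e-19 J
kappa = sqrt(2 * m * (V0-E)) / h_bar
= sqrt(2 * 9.109e-31 * 3.3001e-19) / 1.055e-34
= 7.3496e+09 /m
2*kappa*L = 2 * 7.3496e+09 * 1.23e-9
= 18.08
T = exp(-18.08) = 1.405937e-08

1.405937e-08


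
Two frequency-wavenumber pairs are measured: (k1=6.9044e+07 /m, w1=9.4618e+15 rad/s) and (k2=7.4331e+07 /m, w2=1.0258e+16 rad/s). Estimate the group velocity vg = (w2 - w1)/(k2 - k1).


vg = (w2 - w1) / (k2 - k1)
= (1.0258e+16 - 9.4618e+15) / (7.4331e+07 - 6.9044e+07)
= 7.9620e+14 / 5.2870e+06
= 1.5060e+08 m/s

1.5060e+08


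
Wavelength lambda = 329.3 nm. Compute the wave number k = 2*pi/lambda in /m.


k = 2 * pi / lambda
= 6.2832 / (329.3e-9)
= 6.2832 / 3.2930e-07
= 1.9080e+07 /m

1.9080e+07


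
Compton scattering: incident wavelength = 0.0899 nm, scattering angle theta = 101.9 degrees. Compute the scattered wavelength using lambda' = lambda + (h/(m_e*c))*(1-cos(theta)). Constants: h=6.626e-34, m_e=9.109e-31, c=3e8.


Compton wavelength: h/(m_e*c) = 2.4247e-12 m
d_lambda = 2.4247e-12 * (1 - cos(101.9 deg))
= 2.4247e-12 * 1.206204
= 2.9247e-12 m = 0.002925 nm
lambda' = 0.0899 + 0.002925
= 0.092825 nm

0.092825


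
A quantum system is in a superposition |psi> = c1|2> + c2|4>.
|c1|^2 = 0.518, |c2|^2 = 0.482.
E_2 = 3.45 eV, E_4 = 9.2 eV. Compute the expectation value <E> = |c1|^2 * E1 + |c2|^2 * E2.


<E> = |c1|^2 * E1 + |c2|^2 * E2
= 0.518 * 3.45 + 0.482 * 9.2
= 1.7871 + 4.4344
= 6.2215 eV

6.2215


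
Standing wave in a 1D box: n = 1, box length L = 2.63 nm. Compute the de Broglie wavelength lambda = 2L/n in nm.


lambda = 2L / n
= 2 * 2.63 / 1
= 5.26 / 1
= 5.26 nm

5.26


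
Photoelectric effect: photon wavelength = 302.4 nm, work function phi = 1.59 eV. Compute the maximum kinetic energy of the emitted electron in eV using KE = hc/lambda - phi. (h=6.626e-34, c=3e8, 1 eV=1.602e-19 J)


E_photon = hc / lambda
= (6.626e-34)(3e8) / (302.4e-9)
= 6.5734e-19 J
= 4.1033 eV
KE = E_photon - phi
= 4.1033 - 1.59
= 2.5133 eV

2.5133


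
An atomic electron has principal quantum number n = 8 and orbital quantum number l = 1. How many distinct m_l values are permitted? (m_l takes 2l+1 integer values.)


m_l ranges from -l to +l in integer steps
So m_l goes from -1 to +1
Count = 2l + 1 = 2*1 + 1
= 3

3


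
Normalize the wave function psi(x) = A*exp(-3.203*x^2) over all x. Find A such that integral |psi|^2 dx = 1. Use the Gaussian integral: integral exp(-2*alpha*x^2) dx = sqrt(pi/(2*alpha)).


integral |psi|^2 dx = A^2 * sqrt(pi/(2*alpha)) = 1
A^2 = sqrt(2*alpha/pi)
= sqrt(2 * 3.203 / pi)
= 1.427968
A = sqrt(1.427968)
= 1.195

1.195


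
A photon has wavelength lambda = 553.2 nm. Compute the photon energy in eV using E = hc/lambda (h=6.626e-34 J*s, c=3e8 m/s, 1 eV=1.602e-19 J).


E = hc / lambda
= (6.626e-34)(3e8) / (553.2e-9)
= 1.9878e-25 / 5.5320e-07
= 3.5933e-19 J
Converting to eV: 3.5933e-19 / 1.602e-19
= 2.243 eV

2.243


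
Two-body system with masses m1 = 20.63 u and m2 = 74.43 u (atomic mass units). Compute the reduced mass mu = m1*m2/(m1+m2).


mu = m1 * m2 / (m1 + m2)
= 20.63 * 74.43 / (20.63 + 74.43)
= 1535.4909 / 95.06
= 16.1529 u

16.1529


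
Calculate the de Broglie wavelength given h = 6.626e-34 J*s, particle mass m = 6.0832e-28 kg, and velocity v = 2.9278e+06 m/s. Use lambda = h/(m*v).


lambda = h / (m * v)
= 6.626e-34 / (6.0832e-28 * 2.9278e+06)
= 6.626e-34 / 1.7810e-21
= 3.7203e-13 m

3.7203e-13


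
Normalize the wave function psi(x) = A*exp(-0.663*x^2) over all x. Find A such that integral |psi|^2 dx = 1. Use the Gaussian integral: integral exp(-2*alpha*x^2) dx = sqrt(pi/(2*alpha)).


integral |psi|^2 dx = A^2 * sqrt(pi/(2*alpha)) = 1
A^2 = sqrt(2*alpha/pi)
= sqrt(2 * 0.663 / pi)
= 0.649676
A = sqrt(0.649676)
= 0.806

0.806


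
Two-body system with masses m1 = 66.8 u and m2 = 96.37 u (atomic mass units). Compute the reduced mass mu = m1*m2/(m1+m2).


mu = m1 * m2 / (m1 + m2)
= 66.8 * 96.37 / (66.8 + 96.37)
= 6437.516 / 163.17
= 39.4528 u

39.4528


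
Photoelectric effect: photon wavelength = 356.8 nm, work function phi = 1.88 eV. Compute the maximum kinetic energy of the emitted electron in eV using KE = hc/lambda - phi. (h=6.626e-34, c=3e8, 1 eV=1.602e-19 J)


E_photon = hc / lambda
= (6.626e-34)(3e8) / (356.8e-9)
= 5.5712e-19 J
= 3.4776 eV
KE = E_photon - phi
= 3.4776 - 1.88
= 1.5976 eV

1.5976


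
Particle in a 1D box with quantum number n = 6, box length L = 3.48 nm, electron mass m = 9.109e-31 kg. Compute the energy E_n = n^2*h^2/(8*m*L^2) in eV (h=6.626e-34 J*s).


E = n^2 * h^2 / (8 * m * L^2)
= 6^2 * (6.626e-34)^2 / (8 * 9.109e-31 * (3.48e-9)^2)
= 36 * 4.3904e-67 / (8 * 9.109e-31 * 1.2110e-17)
= 1.7910e-19 J
= 1.118 eV

1.118


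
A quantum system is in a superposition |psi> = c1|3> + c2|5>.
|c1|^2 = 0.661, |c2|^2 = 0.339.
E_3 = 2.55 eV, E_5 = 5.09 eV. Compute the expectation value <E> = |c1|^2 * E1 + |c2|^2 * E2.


<E> = |c1|^2 * E1 + |c2|^2 * E2
= 0.661 * 2.55 + 0.339 * 5.09
= 1.6855 + 1.7255
= 3.4111 eV

3.4111


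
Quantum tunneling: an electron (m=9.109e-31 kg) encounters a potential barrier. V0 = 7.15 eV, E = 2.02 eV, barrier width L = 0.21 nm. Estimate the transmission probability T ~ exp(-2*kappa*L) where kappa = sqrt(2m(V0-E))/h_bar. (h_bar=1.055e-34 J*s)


V0 - E = 5.13 eV = 8.2183e-19 J
kappa = sqrt(2 * m * (V0-E)) / h_bar
= sqrt(2 * 9.109e-31 * 8.2183e-19) / 1.055e-34
= 1.1598e+10 /m
2*kappa*L = 2 * 1.1598e+10 * 0.21e-9
= 4.8712
T = exp(-4.8712) = 7.664063e-03

7.664063e-03


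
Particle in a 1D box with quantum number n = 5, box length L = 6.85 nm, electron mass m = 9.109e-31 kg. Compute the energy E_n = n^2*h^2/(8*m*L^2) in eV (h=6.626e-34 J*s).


E = n^2 * h^2 / (8 * m * L^2)
= 5^2 * (6.626e-34)^2 / (8 * 9.109e-31 * (6.85e-9)^2)
= 25 * 4.3904e-67 / (8 * 9.109e-31 * 4.6922e-17)
= 3.2100e-20 J
= 0.2004 eV

0.2004


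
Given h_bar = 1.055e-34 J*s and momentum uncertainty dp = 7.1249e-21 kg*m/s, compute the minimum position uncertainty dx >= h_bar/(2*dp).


dx = h_bar / (2 * dp)
= 1.055e-34 / (2 * 7.1249e-21)
= 1.055e-34 / 1.4250e-20
= 7.4036e-15 m

7.4036e-15


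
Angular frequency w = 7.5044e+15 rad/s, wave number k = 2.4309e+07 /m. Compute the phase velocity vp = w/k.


vp = w / k
= 7.5044e+15 / 2.4309e+07
= 3.0871e+08 m/s

3.0871e+08


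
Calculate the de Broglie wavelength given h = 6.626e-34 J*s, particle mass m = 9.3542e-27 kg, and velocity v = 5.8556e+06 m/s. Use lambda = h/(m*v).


lambda = h / (m * v)
= 6.626e-34 / (9.3542e-27 * 5.8556e+06)
= 6.626e-34 / 5.4774e-20
= 1.2097e-14 m

1.2097e-14


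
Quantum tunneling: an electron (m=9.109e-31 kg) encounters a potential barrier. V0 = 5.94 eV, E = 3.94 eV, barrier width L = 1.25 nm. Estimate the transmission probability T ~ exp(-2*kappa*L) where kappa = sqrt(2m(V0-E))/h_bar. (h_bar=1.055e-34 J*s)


V0 - E = 2.0 eV = 3.2040e-19 J
kappa = sqrt(2 * m * (V0-E)) / h_bar
= sqrt(2 * 9.109e-31 * 3.2040e-19) / 1.055e-34
= 7.2418e+09 /m
2*kappa*L = 2 * 7.2418e+09 * 1.25e-9
= 18.1044
T = exp(-18.1044) = 1.372015e-08

1.372015e-08


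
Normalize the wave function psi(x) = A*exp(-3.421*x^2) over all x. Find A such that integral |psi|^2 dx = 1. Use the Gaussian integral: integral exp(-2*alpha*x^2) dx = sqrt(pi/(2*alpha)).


integral |psi|^2 dx = A^2 * sqrt(pi/(2*alpha)) = 1
A^2 = sqrt(2*alpha/pi)
= sqrt(2 * 3.421 / pi)
= 1.475763
A = sqrt(1.475763)
= 1.2148

1.2148


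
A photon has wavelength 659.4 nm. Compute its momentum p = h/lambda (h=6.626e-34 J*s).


p = h / lambda
= 6.626e-34 / (659.4e-9)
= 6.626e-34 / 6.5940e-07
= 1.0049e-27 kg*m/s

1.0049e-27


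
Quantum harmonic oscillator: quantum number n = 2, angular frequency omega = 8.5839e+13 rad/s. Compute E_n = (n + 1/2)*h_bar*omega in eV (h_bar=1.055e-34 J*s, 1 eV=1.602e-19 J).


E = (n + 1/2) * h_bar * omega
= (2 + 0.5) * 1.055e-34 * 8.5839e+13
= 2.5 * 9.0560e-21
= 2.2640e-20 J
= 0.1413 eV

0.1413


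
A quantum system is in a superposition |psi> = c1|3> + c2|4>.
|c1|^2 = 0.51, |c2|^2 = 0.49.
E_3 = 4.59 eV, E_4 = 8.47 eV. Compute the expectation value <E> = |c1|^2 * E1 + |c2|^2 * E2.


<E> = |c1|^2 * E1 + |c2|^2 * E2
= 0.51 * 4.59 + 0.49 * 8.47
= 2.3409 + 4.1503
= 6.4912 eV

6.4912


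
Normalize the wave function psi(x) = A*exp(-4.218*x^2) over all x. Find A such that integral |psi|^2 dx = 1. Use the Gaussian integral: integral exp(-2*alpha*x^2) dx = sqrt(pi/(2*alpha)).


integral |psi|^2 dx = A^2 * sqrt(pi/(2*alpha)) = 1
A^2 = sqrt(2*alpha/pi)
= sqrt(2 * 4.218 / pi)
= 1.638677
A = sqrt(1.638677)
= 1.2801

1.2801


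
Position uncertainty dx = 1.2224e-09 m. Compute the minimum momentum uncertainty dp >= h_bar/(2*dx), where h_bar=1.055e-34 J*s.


dp = h_bar / (2 * dx)
= 1.055e-34 / (2 * 1.2224e-09)
= 1.055e-34 / 2.4448e-09
= 4.3153e-26 kg*m/s

4.3153e-26


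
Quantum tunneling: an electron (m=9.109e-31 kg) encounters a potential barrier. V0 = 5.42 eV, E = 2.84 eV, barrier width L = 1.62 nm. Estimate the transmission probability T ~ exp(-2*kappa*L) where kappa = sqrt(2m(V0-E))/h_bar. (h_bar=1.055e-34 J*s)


V0 - E = 2.58 eV = 4.1332e-19 J
kappa = sqrt(2 * m * (V0-E)) / h_bar
= sqrt(2 * 9.109e-31 * 4.1332e-19) / 1.055e-34
= 8.2251e+09 /m
2*kappa*L = 2 * 8.2251e+09 * 1.62e-9
= 26.6492
T = exp(-26.6492) = 2.669340e-12

2.669340e-12


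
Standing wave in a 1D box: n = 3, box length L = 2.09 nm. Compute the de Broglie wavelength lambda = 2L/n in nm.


lambda = 2L / n
= 2 * 2.09 / 3
= 4.18 / 3
= 1.3933 nm

1.3933


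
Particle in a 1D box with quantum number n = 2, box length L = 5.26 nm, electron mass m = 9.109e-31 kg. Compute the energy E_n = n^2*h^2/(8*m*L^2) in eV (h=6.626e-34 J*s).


E = n^2 * h^2 / (8 * m * L^2)
= 2^2 * (6.626e-34)^2 / (8 * 9.109e-31 * (5.26e-9)^2)
= 4 * 4.3904e-67 / (8 * 9.109e-31 * 2.7668e-17)
= 8.7103e-21 J
= 0.0544 eV

0.0544


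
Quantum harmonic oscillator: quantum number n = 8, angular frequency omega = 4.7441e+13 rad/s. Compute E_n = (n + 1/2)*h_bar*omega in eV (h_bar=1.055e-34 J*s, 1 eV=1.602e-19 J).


E = (n + 1/2) * h_bar * omega
= (8 + 0.5) * 1.055e-34 * 4.7441e+13
= 8.5 * 5.0050e-21
= 4.2543e-20 J
= 0.2656 eV

0.2656


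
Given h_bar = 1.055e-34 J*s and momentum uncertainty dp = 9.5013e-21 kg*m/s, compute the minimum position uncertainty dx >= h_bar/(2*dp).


dx = h_bar / (2 * dp)
= 1.055e-34 / (2 * 9.5013e-21)
= 1.055e-34 / 1.9003e-20
= 5.5519e-15 m

5.5519e-15


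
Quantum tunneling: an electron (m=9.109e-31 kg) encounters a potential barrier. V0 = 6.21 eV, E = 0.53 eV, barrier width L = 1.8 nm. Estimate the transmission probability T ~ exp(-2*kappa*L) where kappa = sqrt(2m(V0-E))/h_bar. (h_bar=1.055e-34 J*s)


V0 - E = 5.68 eV = 9.0994e-19 J
kappa = sqrt(2 * m * (V0-E)) / h_bar
= sqrt(2 * 9.109e-31 * 9.0994e-19) / 1.055e-34
= 1.2204e+10 /m
2*kappa*L = 2 * 1.2204e+10 * 1.8e-9
= 43.9345
T = exp(-43.9345) = 8.307753e-20

8.307753e-20


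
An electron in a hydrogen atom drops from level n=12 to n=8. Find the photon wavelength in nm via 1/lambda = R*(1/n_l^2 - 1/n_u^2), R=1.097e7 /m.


1/lambda = R * (1/n_l^2 - 1/n_u^2)
= 1.097e7 * (1/8^2 - 1/12^2)
= 1.097e7 * (0.015625 - 0.006944)
= 1.097e7 * 0.008681
= 9.5226e+04 /m
lambda = 1 / 9.5226e+04 = 10501.3674 nm

10501.3674


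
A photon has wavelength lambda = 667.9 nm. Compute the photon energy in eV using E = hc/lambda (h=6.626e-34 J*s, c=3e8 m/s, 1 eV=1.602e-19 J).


E = hc / lambda
= (6.626e-34)(3e8) / (667.9e-9)
= 1.9878e-25 / 6.6790e-07
= 2.9762e-19 J
Converting to eV: 2.9762e-19 / 1.602e-19
= 1.8578 eV

1.8578


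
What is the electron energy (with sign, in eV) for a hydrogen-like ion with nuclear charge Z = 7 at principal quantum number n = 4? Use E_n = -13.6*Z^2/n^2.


E_n = -13.6 * Z^2 / n^2
= -13.6 * 7^2 / 4^2
= -13.6 * 49 / 16
= -41.65 eV

-41.65


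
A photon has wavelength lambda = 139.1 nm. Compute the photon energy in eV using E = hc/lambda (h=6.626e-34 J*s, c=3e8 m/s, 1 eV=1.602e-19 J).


E = hc / lambda
= (6.626e-34)(3e8) / (139.1e-9)
= 1.9878e-25 / 1.3910e-07
= 1.4290e-18 J
Converting to eV: 1.4290e-18 / 1.602e-19
= 8.9204 eV

8.9204


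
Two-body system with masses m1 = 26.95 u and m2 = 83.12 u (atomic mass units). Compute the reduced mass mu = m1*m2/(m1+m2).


mu = m1 * m2 / (m1 + m2)
= 26.95 * 83.12 / (26.95 + 83.12)
= 2240.084 / 110.07
= 20.3514 u

20.3514


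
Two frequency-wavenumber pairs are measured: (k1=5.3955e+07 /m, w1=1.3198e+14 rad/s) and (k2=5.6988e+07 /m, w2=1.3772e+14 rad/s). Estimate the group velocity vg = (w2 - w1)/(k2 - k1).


vg = (w2 - w1) / (k2 - k1)
= (1.3772e+14 - 1.3198e+14) / (5.6988e+07 - 5.3955e+07)
= 5.7400e+12 / 3.0330e+06
= 1.8925e+06 m/s

1.8925e+06


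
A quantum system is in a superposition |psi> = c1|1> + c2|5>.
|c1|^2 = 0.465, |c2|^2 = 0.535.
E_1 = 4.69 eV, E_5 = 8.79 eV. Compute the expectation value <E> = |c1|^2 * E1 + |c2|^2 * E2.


<E> = |c1|^2 * E1 + |c2|^2 * E2
= 0.465 * 4.69 + 0.535 * 8.79
= 2.1809 + 4.7027
= 6.8835 eV

6.8835


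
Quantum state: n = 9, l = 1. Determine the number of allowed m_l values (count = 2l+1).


m_l ranges from -l to +l in integer steps
So m_l goes from -1 to +1
Count = 2l + 1 = 2*1 + 1
= 3

3


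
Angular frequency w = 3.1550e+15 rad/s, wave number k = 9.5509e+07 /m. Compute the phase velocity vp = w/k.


vp = w / k
= 3.1550e+15 / 9.5509e+07
= 3.3034e+07 m/s

3.3034e+07


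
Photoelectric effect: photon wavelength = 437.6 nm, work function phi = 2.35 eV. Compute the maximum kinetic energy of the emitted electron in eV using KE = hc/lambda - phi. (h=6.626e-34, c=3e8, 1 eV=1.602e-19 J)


E_photon = hc / lambda
= (6.626e-34)(3e8) / (437.6e-9)
= 4.5425e-19 J
= 2.8355 eV
KE = E_photon - phi
= 2.8355 - 2.35
= 0.4855 eV

0.4855


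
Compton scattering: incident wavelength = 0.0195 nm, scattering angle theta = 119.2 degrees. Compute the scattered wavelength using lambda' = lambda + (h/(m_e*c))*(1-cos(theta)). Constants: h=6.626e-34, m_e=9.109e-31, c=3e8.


Compton wavelength: h/(m_e*c) = 2.4247e-12 m
d_lambda = 2.4247e-12 * (1 - cos(119.2 deg))
= 2.4247e-12 * 1.48786
= 3.6076e-12 m = 0.003608 nm
lambda' = 0.0195 + 0.003608
= 0.023108 nm

0.023108


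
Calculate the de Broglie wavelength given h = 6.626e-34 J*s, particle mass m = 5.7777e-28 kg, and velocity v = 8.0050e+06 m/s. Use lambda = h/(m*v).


lambda = h / (m * v)
= 6.626e-34 / (5.7777e-28 * 8.0050e+06)
= 6.626e-34 / 4.6250e-21
= 1.4326e-13 m

1.4326e-13


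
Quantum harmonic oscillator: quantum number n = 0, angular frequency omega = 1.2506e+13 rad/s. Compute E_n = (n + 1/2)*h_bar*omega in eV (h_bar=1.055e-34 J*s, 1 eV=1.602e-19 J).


E = (n + 1/2) * h_bar * omega
= (0 + 0.5) * 1.055e-34 * 1.2506e+13
= 0.5 * 1.3194e-21
= 6.5969e-22 J
= 0.0041 eV

0.0041


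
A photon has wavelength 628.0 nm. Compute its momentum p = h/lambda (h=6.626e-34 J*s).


p = h / lambda
= 6.626e-34 / (628.0e-9)
= 6.626e-34 / 6.2800e-07
= 1.0551e-27 kg*m/s

1.0551e-27


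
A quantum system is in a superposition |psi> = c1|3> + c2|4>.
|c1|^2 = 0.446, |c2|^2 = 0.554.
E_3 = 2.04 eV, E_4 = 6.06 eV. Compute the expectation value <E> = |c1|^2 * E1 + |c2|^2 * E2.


<E> = |c1|^2 * E1 + |c2|^2 * E2
= 0.446 * 2.04 + 0.554 * 6.06
= 0.9098 + 3.3572
= 4.2671 eV

4.2671


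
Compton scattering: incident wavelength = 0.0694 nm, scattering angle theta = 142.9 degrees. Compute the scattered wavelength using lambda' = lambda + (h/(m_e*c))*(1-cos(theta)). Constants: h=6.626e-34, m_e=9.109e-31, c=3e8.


Compton wavelength: h/(m_e*c) = 2.4247e-12 m
d_lambda = 2.4247e-12 * (1 - cos(142.9 deg))
= 2.4247e-12 * 1.797584
= 4.3586e-12 m = 0.004359 nm
lambda' = 0.0694 + 0.004359
= 0.073759 nm

0.073759


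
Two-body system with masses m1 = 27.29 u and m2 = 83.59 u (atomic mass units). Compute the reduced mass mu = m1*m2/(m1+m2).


mu = m1 * m2 / (m1 + m2)
= 27.29 * 83.59 / (27.29 + 83.59)
= 2281.1711 / 110.88
= 20.5733 u

20.5733


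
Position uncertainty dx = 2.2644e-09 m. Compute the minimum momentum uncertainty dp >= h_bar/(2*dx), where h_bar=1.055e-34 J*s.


dp = h_bar / (2 * dx)
= 1.055e-34 / (2 * 2.2644e-09)
= 1.055e-34 / 4.5288e-09
= 2.3295e-26 kg*m/s

2.3295e-26


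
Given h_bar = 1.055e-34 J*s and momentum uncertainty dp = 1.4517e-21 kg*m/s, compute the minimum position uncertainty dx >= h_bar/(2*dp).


dx = h_bar / (2 * dp)
= 1.055e-34 / (2 * 1.4517e-21)
= 1.055e-34 / 2.9034e-21
= 3.6337e-14 m

3.6337e-14


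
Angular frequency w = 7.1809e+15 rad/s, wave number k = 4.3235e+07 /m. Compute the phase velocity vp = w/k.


vp = w / k
= 7.1809e+15 / 4.3235e+07
= 1.6609e+08 m/s

1.6609e+08


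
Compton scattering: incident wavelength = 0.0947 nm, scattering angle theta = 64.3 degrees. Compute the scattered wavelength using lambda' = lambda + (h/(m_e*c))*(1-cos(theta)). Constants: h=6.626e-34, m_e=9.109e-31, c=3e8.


Compton wavelength: h/(m_e*c) = 2.4247e-12 m
d_lambda = 2.4247e-12 * (1 - cos(64.3 deg))
= 2.4247e-12 * 0.566341
= 1.3732e-12 m = 0.001373 nm
lambda' = 0.0947 + 0.001373
= 0.096073 nm

0.096073


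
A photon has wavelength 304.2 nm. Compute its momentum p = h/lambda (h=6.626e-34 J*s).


p = h / lambda
= 6.626e-34 / (304.2e-9)
= 6.626e-34 / 3.0420e-07
= 2.1782e-27 kg*m/s

2.1782e-27


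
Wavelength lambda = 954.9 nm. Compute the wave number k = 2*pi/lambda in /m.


k = 2 * pi / lambda
= 6.2832 / (954.9e-9)
= 6.2832 / 9.5490e-07
= 6.5799e+06 /m

6.5799e+06


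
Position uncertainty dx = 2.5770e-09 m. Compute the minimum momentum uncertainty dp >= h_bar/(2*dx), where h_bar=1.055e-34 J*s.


dp = h_bar / (2 * dx)
= 1.055e-34 / (2 * 2.5770e-09)
= 1.055e-34 / 5.1540e-09
= 2.0470e-26 kg*m/s

2.0470e-26


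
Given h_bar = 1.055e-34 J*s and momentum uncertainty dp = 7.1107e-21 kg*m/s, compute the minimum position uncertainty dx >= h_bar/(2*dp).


dx = h_bar / (2 * dp)
= 1.055e-34 / (2 * 7.1107e-21)
= 1.055e-34 / 1.4221e-20
= 7.4184e-15 m

7.4184e-15


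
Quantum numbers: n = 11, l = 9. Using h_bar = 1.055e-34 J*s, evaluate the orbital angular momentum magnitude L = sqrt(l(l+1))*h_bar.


L = sqrt(l*(l+1)) * h_bar
= sqrt(9 * 10) * 1.055e-34
= sqrt(90) * 1.055e-34
= 9.4868 * 1.055e-34
= 1.0009e-33 J*s

1.0009e-33


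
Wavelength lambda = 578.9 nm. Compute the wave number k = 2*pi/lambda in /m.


k = 2 * pi / lambda
= 6.2832 / (578.9e-9)
= 6.2832 / 5.7890e-07
= 1.0854e+07 /m

1.0854e+07


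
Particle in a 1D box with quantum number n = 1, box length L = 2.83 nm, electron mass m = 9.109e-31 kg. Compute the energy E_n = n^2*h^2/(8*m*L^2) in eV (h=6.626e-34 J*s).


E = n^2 * h^2 / (8 * m * L^2)
= 1^2 * (6.626e-34)^2 / (8 * 9.109e-31 * (2.83e-9)^2)
= 1 * 4.3904e-67 / (8 * 9.109e-31 * 8.0089e-18)
= 7.5226e-21 J
= 0.047 eV

0.047


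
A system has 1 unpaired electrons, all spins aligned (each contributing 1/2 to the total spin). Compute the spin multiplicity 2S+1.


Total spin S = N * (1/2) = 1 * 0.5 = 0.5
Spin multiplicity = 2S + 1
= 2 * 0.5 + 1
= 2

2


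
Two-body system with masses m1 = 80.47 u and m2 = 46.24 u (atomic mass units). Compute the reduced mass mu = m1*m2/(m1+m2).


mu = m1 * m2 / (m1 + m2)
= 80.47 * 46.24 / (80.47 + 46.24)
= 3720.9328 / 126.71
= 29.3657 u

29.3657


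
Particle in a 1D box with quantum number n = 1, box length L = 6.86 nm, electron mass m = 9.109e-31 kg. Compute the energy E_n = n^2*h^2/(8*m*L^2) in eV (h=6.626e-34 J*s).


E = n^2 * h^2 / (8 * m * L^2)
= 1^2 * (6.626e-34)^2 / (8 * 9.109e-31 * (6.86e-9)^2)
= 1 * 4.3904e-67 / (8 * 9.109e-31 * 4.7060e-17)
= 1.2802e-21 J
= 0.008 eV

0.008


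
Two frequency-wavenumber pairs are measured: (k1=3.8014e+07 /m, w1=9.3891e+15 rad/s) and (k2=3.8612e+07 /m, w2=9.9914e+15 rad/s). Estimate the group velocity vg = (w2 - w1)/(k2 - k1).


vg = (w2 - w1) / (k2 - k1)
= (9.9914e+15 - 9.3891e+15) / (3.8612e+07 - 3.8014e+07)
= 6.0230e+14 / 5.9800e+05
= 1.0072e+09 m/s

1.0072e+09


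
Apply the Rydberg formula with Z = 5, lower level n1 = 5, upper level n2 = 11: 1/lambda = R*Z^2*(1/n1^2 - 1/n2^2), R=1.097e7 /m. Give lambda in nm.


1/lambda = R * Z^2 * (1/n1^2 - 1/n2^2)
= 1.097e7 * 5^2 * (1/5^2 - 1/11^2)
= 1.097e7 * 25 * (0.04 - 0.008264)
= 8.7035e+06 /m
lambda = 1 / 8.7035e+06
= 114.8967 nm

114.8967


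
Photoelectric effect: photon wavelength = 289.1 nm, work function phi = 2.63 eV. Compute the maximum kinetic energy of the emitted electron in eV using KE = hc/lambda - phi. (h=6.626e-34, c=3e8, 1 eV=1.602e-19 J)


E_photon = hc / lambda
= (6.626e-34)(3e8) / (289.1e-9)
= 6.8758e-19 J
= 4.292 eV
KE = E_photon - phi
= 4.292 - 2.63
= 1.662 eV

1.662


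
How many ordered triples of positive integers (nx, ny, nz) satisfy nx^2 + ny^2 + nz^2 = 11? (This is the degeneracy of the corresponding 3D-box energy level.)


Enumerate all (nx, ny, nz) with nx^2 + ny^2 + nz^2 = 11:
(1,1,3)
(1,3,1)
(3,1,1)
Total degeneracy = 3

3


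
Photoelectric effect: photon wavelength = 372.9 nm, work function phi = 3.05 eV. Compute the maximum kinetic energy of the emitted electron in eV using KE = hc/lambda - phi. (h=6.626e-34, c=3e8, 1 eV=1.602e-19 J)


E_photon = hc / lambda
= (6.626e-34)(3e8) / (372.9e-9)
= 5.3307e-19 J
= 3.3275 eV
KE = E_photon - phi
= 3.3275 - 3.05
= 0.2775 eV

0.2775


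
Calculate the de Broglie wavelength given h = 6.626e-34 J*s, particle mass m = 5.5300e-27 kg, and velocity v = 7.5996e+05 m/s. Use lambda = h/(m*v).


lambda = h / (m * v)
= 6.626e-34 / (5.5300e-27 * 7.5996e+05)
= 6.626e-34 / 4.2026e-21
= 1.5767e-13 m

1.5767e-13


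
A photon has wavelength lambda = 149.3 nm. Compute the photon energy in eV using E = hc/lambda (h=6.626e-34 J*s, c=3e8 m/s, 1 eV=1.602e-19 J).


E = hc / lambda
= (6.626e-34)(3e8) / (149.3e-9)
= 1.9878e-25 / 1.4930e-07
= 1.3314e-18 J
Converting to eV: 1.3314e-18 / 1.602e-19
= 8.3109 eV

8.3109


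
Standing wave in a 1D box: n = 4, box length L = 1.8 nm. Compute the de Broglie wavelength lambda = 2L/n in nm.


lambda = 2L / n
= 2 * 1.8 / 4
= 3.6 / 4
= 0.9 nm

0.9


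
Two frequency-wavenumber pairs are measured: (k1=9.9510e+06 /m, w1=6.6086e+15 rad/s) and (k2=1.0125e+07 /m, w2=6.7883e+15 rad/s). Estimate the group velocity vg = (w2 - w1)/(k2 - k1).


vg = (w2 - w1) / (k2 - k1)
= (6.7883e+15 - 6.6086e+15) / (1.0125e+07 - 9.9510e+06)
= 1.7970e+14 / 1.7400e+05
= 1.0328e+09 m/s

1.0328e+09


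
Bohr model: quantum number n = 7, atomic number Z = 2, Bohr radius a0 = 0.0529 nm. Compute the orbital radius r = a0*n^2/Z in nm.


r = a0 * n^2 / Z
= 0.0529 * 7^2 / 2
= 0.0529 * 49 / 2
= 1.2961 nm

1.2961


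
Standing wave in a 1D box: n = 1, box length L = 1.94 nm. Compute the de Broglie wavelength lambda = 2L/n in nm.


lambda = 2L / n
= 2 * 1.94 / 1
= 3.88 / 1
= 3.88 nm

3.88


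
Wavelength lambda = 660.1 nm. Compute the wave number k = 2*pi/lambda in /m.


k = 2 * pi / lambda
= 6.2832 / (660.1e-9)
= 6.2832 / 6.6010e-07
= 9.5185e+06 /m

9.5185e+06


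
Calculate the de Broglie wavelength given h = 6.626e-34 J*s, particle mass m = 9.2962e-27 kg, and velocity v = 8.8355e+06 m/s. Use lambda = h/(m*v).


lambda = h / (m * v)
= 6.626e-34 / (9.2962e-27 * 8.8355e+06)
= 6.626e-34 / 8.2137e-20
= 8.0671e-15 m

8.0671e-15


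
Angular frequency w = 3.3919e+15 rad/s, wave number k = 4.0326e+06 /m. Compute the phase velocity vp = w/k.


vp = w / k
= 3.3919e+15 / 4.0326e+06
= 8.4112e+08 m/s

8.4112e+08


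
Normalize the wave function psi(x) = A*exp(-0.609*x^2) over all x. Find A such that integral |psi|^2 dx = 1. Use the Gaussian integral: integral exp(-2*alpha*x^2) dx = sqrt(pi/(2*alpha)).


integral |psi|^2 dx = A^2 * sqrt(pi/(2*alpha)) = 1
A^2 = sqrt(2*alpha/pi)
= sqrt(2 * 0.609 / pi)
= 0.622657
A = sqrt(0.622657)
= 0.7891

0.7891


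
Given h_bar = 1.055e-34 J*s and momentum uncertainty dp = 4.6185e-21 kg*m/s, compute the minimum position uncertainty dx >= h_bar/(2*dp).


dx = h_bar / (2 * dp)
= 1.055e-34 / (2 * 4.6185e-21)
= 1.055e-34 / 9.2370e-21
= 1.1421e-14 m

1.1421e-14


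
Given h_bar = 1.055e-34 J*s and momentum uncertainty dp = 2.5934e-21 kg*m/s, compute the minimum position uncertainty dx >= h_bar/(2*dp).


dx = h_bar / (2 * dp)
= 1.055e-34 / (2 * 2.5934e-21)
= 1.055e-34 / 5.1868e-21
= 2.0340e-14 m

2.0340e-14


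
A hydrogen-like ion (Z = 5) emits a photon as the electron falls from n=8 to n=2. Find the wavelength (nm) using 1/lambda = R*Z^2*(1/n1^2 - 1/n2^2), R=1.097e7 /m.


1/lambda = R * Z^2 * (1/n1^2 - 1/n2^2)
= 1.097e7 * 5^2 * (1/2^2 - 1/8^2)
= 1.097e7 * 25 * (0.25 - 0.015625)
= 6.4277e+07 /m
lambda = 1 / 6.4277e+07
= 15.5576 nm

15.5576


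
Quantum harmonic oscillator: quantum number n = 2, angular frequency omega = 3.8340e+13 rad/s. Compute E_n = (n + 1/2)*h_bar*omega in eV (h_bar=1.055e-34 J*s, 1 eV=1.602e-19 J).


E = (n + 1/2) * h_bar * omega
= (2 + 0.5) * 1.055e-34 * 3.8340e+13
= 2.5 * 4.0449e-21
= 1.0112e-20 J
= 0.0631 eV

0.0631


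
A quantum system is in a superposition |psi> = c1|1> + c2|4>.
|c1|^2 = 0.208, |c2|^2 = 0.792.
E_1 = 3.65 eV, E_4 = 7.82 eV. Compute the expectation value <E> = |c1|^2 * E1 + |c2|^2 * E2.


<E> = |c1|^2 * E1 + |c2|^2 * E2
= 0.208 * 3.65 + 0.792 * 7.82
= 0.7592 + 6.1934
= 6.9526 eV

6.9526


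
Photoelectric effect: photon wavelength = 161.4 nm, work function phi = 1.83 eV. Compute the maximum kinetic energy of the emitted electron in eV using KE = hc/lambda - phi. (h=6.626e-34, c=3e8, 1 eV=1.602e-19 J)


E_photon = hc / lambda
= (6.626e-34)(3e8) / (161.4e-9)
= 1.2316e-18 J
= 7.6879 eV
KE = E_photon - phi
= 7.6879 - 1.83
= 5.8579 eV

5.8579


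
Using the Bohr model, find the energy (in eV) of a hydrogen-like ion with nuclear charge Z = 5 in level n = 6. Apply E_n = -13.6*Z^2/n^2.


E_n = -13.6 * Z^2 / n^2
= -13.6 * 5^2 / 6^2
= -13.6 * 25 / 36
= -9.4444 eV

-9.4444


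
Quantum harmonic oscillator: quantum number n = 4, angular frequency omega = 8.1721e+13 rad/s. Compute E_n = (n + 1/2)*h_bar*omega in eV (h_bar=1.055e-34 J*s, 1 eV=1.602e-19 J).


E = (n + 1/2) * h_bar * omega
= (4 + 0.5) * 1.055e-34 * 8.1721e+13
= 4.5 * 8.6216e-21
= 3.8797e-20 J
= 0.2422 eV

0.2422


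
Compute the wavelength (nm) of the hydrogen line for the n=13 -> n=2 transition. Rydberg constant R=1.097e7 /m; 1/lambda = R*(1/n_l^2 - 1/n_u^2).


1/lambda = R * (1/n_l^2 - 1/n_u^2)
= 1.097e7 * (1/2^2 - 1/13^2)
= 1.097e7 * (0.25 - 0.005917)
= 1.097e7 * 0.244083
= 2.6776e+06 /m
lambda = 1 / 2.6776e+06 = 373.4703 nm

373.4703


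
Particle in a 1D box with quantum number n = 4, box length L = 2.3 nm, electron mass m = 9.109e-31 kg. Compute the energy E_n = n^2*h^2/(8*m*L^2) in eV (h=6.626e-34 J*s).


E = n^2 * h^2 / (8 * m * L^2)
= 4^2 * (6.626e-34)^2 / (8 * 9.109e-31 * (2.3e-9)^2)
= 16 * 4.3904e-67 / (8 * 9.109e-31 * 5.2900e-18)
= 1.8222e-19 J
= 1.1375 eV

1.1375


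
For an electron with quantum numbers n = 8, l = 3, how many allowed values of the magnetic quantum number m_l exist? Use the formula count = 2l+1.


m_l ranges from -l to +l in integer steps
So m_l goes from -3 to +3
Count = 2l + 1 = 2*3 + 1
= 7

7


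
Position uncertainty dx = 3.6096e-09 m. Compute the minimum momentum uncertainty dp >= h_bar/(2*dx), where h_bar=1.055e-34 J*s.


dp = h_bar / (2 * dx)
= 1.055e-34 / (2 * 3.6096e-09)
= 1.055e-34 / 7.2192e-09
= 1.4614e-26 kg*m/s

1.4614e-26


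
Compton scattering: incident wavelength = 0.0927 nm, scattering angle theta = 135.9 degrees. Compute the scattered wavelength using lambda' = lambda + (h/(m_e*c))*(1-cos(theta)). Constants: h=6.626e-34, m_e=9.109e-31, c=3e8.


Compton wavelength: h/(m_e*c) = 2.4247e-12 m
d_lambda = 2.4247e-12 * (1 - cos(135.9 deg))
= 2.4247e-12 * 1.718126
= 4.1660e-12 m = 0.004166 nm
lambda' = 0.0927 + 0.004166
= 0.096866 nm

0.096866


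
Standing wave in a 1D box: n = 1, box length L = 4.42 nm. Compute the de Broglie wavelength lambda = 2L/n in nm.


lambda = 2L / n
= 2 * 4.42 / 1
= 8.84 / 1
= 8.84 nm

8.84


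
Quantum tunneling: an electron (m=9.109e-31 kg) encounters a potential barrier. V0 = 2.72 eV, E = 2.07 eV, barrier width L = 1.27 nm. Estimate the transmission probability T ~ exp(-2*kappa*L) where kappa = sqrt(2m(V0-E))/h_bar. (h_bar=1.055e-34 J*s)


V0 - E = 0.65 eV = 1.0413e-19 J
kappa = sqrt(2 * m * (V0-E)) / h_bar
= sqrt(2 * 9.109e-31 * 1.0413e-19) / 1.055e-34
= 4.1284e+09 /m
2*kappa*L = 2 * 4.1284e+09 * 1.27e-9
= 10.4862
T = exp(-10.4862) = 2.791814e-05

2.791814e-05


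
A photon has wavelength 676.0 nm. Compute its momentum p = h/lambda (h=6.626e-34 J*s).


p = h / lambda
= 6.626e-34 / (676.0e-9)
= 6.626e-34 / 6.7600e-07
= 9.8018e-28 kg*m/s

9.8018e-28


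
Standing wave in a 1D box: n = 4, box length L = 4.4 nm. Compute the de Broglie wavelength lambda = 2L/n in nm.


lambda = 2L / n
= 2 * 4.4 / 4
= 8.8 / 4
= 2.2 nm

2.2


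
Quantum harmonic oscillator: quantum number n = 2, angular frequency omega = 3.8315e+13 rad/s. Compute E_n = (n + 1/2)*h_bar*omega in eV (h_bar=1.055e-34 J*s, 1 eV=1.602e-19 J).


E = (n + 1/2) * h_bar * omega
= (2 + 0.5) * 1.055e-34 * 3.8315e+13
= 2.5 * 4.0422e-21
= 1.0106e-20 J
= 0.0631 eV

0.0631


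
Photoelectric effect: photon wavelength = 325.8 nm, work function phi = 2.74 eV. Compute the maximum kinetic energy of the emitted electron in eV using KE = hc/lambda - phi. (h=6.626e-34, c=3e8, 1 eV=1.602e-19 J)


E_photon = hc / lambda
= (6.626e-34)(3e8) / (325.8e-9)
= 6.1013e-19 J
= 3.8085 eV
KE = E_photon - phi
= 3.8085 - 2.74
= 1.0685 eV

1.0685


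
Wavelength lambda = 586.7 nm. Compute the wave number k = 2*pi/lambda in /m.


k = 2 * pi / lambda
= 6.2832 / (586.7e-9)
= 6.2832 / 5.8670e-07
= 1.0709e+07 /m

1.0709e+07


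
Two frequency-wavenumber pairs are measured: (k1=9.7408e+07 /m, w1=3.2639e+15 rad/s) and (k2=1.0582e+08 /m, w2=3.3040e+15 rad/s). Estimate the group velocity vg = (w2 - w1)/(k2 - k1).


vg = (w2 - w1) / (k2 - k1)
= (3.3040e+15 - 3.2639e+15) / (1.0582e+08 - 9.7408e+07)
= 4.0100e+13 / 8.4120e+06
= 4.7670e+06 m/s

4.7670e+06


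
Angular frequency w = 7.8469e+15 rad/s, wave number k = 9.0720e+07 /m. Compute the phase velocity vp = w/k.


vp = w / k
= 7.8469e+15 / 9.0720e+07
= 8.6496e+07 m/s

8.6496e+07


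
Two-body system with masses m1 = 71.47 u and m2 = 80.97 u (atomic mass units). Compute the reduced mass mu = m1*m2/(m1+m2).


mu = m1 * m2 / (m1 + m2)
= 71.47 * 80.97 / (71.47 + 80.97)
= 5786.9259 / 152.44
= 37.962 u

37.962


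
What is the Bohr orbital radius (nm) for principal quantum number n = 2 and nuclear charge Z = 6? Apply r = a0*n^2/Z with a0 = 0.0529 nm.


r = a0 * n^2 / Z
= 0.0529 * 2^2 / 6
= 0.0529 * 4 / 6
= 0.0353 nm

0.0353


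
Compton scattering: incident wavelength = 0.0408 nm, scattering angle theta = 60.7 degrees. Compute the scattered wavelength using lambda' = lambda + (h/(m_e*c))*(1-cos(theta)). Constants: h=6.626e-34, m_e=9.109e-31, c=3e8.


Compton wavelength: h/(m_e*c) = 2.4247e-12 m
d_lambda = 2.4247e-12 * (1 - cos(60.7 deg))
= 2.4247e-12 * 0.510618
= 1.2381e-12 m = 0.001238 nm
lambda' = 0.0408 + 0.001238
= 0.042038 nm

0.042038


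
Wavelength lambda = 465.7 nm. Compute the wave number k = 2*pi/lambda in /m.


k = 2 * pi / lambda
= 6.2832 / (465.7e-9)
= 6.2832 / 4.6570e-07
= 1.3492e+07 /m

1.3492e+07


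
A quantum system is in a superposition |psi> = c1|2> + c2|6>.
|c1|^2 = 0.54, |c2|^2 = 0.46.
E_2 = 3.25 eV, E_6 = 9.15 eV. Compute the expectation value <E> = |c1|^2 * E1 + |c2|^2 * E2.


<E> = |c1|^2 * E1 + |c2|^2 * E2
= 0.54 * 3.25 + 0.46 * 9.15
= 1.755 + 4.209
= 5.964 eV

5.964


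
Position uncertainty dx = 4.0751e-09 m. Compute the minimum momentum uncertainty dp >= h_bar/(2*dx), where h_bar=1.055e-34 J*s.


dp = h_bar / (2 * dx)
= 1.055e-34 / (2 * 4.0751e-09)
= 1.055e-34 / 8.1502e-09
= 1.2944e-26 kg*m/s

1.2944e-26


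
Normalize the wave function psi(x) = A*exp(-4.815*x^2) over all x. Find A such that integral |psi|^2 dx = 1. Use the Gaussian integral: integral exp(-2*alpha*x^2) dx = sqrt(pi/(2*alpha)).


integral |psi|^2 dx = A^2 * sqrt(pi/(2*alpha)) = 1
A^2 = sqrt(2*alpha/pi)
= sqrt(2 * 4.815 / pi)
= 1.750807
A = sqrt(1.750807)
= 1.3232

1.3232


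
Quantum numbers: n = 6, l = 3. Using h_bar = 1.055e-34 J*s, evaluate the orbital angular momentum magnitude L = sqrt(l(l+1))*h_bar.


L = sqrt(l*(l+1)) * h_bar
= sqrt(3 * 4) * 1.055e-34
= sqrt(12) * 1.055e-34
= 3.4641 * 1.055e-34
= 3.6546e-34 J*s

3.6546e-34


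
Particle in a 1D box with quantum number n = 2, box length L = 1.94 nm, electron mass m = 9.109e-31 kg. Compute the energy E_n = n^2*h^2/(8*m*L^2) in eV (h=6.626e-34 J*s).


E = n^2 * h^2 / (8 * m * L^2)
= 2^2 * (6.626e-34)^2 / (8 * 9.109e-31 * (1.94e-9)^2)
= 4 * 4.3904e-67 / (8 * 9.109e-31 * 3.7636e-18)
= 6.4032e-20 J
= 0.3997 eV

0.3997


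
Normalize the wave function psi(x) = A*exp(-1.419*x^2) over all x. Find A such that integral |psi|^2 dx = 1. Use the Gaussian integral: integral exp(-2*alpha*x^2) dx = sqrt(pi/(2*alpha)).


integral |psi|^2 dx = A^2 * sqrt(pi/(2*alpha)) = 1
A^2 = sqrt(2*alpha/pi)
= sqrt(2 * 1.419 / pi)
= 0.950454
A = sqrt(0.950454)
= 0.9749

0.9749


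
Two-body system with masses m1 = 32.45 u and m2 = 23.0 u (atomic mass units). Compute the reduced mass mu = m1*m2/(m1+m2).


mu = m1 * m2 / (m1 + m2)
= 32.45 * 23.0 / (32.45 + 23.0)
= 746.35 / 55.45
= 13.4599 u

13.4599


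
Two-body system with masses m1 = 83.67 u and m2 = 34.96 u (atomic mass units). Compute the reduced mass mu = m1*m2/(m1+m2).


mu = m1 * m2 / (m1 + m2)
= 83.67 * 34.96 / (83.67 + 34.96)
= 2925.1032 / 118.63
= 24.6574 u

24.6574


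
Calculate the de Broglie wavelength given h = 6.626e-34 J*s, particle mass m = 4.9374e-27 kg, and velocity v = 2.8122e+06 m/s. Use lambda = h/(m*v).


lambda = h / (m * v)
= 6.626e-34 / (4.9374e-27 * 2.8122e+06)
= 6.626e-34 / 1.3885e-20
= 4.7721e-14 m

4.7721e-14


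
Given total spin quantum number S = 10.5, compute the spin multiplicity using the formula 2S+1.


Spin multiplicity = 2S + 1
= 2 * 10.5 + 1
= 21.0 + 1
= 22

22


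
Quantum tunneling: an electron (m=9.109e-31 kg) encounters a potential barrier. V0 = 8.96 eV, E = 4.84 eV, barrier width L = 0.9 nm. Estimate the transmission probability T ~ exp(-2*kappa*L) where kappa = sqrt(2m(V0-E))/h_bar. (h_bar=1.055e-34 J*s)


V0 - E = 4.12 eV = 6.6002e-19 J
kappa = sqrt(2 * m * (V0-E)) / h_bar
= sqrt(2 * 9.109e-31 * 6.6002e-19) / 1.055e-34
= 1.0394e+10 /m
2*kappa*L = 2 * 1.0394e+10 * 0.9e-9
= 18.709
T = exp(-18.709) = 7.495325e-09

7.495325e-09


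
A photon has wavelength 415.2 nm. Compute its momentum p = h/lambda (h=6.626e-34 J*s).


p = h / lambda
= 6.626e-34 / (415.2e-9)
= 6.626e-34 / 4.1520e-07
= 1.5959e-27 kg*m/s

1.5959e-27


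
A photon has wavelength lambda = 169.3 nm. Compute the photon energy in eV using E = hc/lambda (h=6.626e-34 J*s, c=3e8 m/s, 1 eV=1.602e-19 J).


E = hc / lambda
= (6.626e-34)(3e8) / (169.3e-9)
= 1.9878e-25 / 1.6930e-07
= 1.1741e-18 J
Converting to eV: 1.1741e-18 / 1.602e-19
= 7.3291 eV

7.3291


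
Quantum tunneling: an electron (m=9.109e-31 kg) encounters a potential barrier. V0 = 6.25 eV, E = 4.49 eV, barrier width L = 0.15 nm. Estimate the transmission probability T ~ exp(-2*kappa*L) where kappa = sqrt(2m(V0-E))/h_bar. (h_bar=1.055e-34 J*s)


V0 - E = 1.76 eV = 2.8195e-19 J
kappa = sqrt(2 * m * (V0-E)) / h_bar
= sqrt(2 * 9.109e-31 * 2.8195e-19) / 1.055e-34
= 6.7934e+09 /m
2*kappa*L = 2 * 6.7934e+09 * 0.15e-9
= 2.038
T = exp(-2.038) = 1.302875e-01

1.302875e-01


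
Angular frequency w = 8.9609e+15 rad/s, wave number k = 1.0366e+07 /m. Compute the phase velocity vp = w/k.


vp = w / k
= 8.9609e+15 / 1.0366e+07
= 8.6445e+08 m/s

8.6445e+08


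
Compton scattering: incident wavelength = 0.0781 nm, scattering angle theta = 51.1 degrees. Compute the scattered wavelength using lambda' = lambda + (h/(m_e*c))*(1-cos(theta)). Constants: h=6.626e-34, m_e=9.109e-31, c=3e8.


Compton wavelength: h/(m_e*c) = 2.4247e-12 m
d_lambda = 2.4247e-12 * (1 - cos(51.1 deg))
= 2.4247e-12 * 0.372037
= 9.0208e-13 m = 0.000902 nm
lambda' = 0.0781 + 0.000902
= 0.079002 nm

0.079002


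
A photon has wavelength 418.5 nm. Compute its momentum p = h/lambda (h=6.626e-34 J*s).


p = h / lambda
= 6.626e-34 / (418.5e-9)
= 6.626e-34 / 4.1850e-07
= 1.5833e-27 kg*m/s

1.5833e-27


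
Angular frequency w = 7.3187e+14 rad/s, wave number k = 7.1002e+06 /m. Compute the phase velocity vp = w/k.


vp = w / k
= 7.3187e+14 / 7.1002e+06
= 1.0308e+08 m/s

1.0308e+08


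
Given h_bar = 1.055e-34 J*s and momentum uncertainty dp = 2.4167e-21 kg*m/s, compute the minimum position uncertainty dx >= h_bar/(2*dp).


dx = h_bar / (2 * dp)
= 1.055e-34 / (2 * 2.4167e-21)
= 1.055e-34 / 4.8334e-21
= 2.1827e-14 m

2.1827e-14


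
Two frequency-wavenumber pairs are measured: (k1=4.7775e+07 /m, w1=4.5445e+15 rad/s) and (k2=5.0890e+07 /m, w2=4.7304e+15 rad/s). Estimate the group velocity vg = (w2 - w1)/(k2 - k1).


vg = (w2 - w1) / (k2 - k1)
= (4.7304e+15 - 4.5445e+15) / (5.0890e+07 - 4.7775e+07)
= 1.8590e+14 / 3.1150e+06
= 5.9679e+07 m/s

5.9679e+07


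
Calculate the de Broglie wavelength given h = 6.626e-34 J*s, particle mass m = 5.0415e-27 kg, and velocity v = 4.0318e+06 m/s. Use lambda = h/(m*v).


lambda = h / (m * v)
= 6.626e-34 / (5.0415e-27 * 4.0318e+06)
= 6.626e-34 / 2.0326e-20
= 3.2598e-14 m

3.2598e-14


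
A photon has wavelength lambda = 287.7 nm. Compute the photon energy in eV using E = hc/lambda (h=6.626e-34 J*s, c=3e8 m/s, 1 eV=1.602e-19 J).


E = hc / lambda
= (6.626e-34)(3e8) / (287.7e-9)
= 1.9878e-25 / 2.8770e-07
= 6.9093e-19 J
Converting to eV: 6.9093e-19 / 1.602e-19
= 4.3129 eV

4.3129
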